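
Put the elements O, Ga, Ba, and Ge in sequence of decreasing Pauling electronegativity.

O is in period 2, group 16; Ga is in period 4, group 13; Ge is in period 4, group 14; Ba is in period 6, group 2.
Atoms toward the upper right of the periodic table pull bonding electrons most strongly.
These span different periods and groups, so the two trends combine.
Ga > Ba: both effects reinforce here, so Ga is clearly the higher of the two.
Ge > Ga: both are in period 4; the period trend gives Ge the larger value.
O > Ge: both effects reinforce here, so O is clearly the higher of the two.
Tabulated electronegativity (Pauling): O 3.44, Ga 1.81, Ge 2.01, Ba 0.89.
So from highest to lowest: O > Ge > Ga > Ba.

O > Ge > Ga > Ba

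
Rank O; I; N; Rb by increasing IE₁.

N is in period 2, group 15; O is in period 2, group 16; Rb is in period 5, group 1; I is in period 5, group 17.
IE₁ increases left→right with effective nuclear charge and decreases top→bottom as the valence shell moves farther out.
Neither a single period nor a single group — weigh both effects.
I > Rb: I lies to the right of Rb in period 5, so the across-period effect alone puts I higher.
O > I: period and group pull opposite ways; the down-group shift dominates (1314 vs 1008 kJ/mol).
N > O: this pair runs against the simple trend — see the exception note.
Note the exception: N has a higher first ionization energy than O, contrary to the simple trend — pairing an electron in O's 2p⁴ costs repulsion energy, so O ionizes more easily than half-filled N (2p³).
For reference (kJ/mol): N 1402, O 1314, Rb 403, I 1008.
So from lowest to highest: Rb < I < O < N.

Rb < I < O < N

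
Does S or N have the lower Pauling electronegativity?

S

Smaller atoms with higher effective nuclear charge are more electronegative.
These sit on a diagonal, where the across-period and down-group effects partly cancel.
N > S: period and group pull opposite ways; the down-group shift dominates (3.04 vs 2.58).
For reference (Pauling): N 3.04, S 2.58.
So S has the lower Pauling electronegativity (S < N).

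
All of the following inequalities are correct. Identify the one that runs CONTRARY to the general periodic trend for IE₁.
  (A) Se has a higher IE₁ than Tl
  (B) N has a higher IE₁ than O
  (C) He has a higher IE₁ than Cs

(B)

The general trend: IE₁ increases across a period and decreases down a group.
(A) Se (period 4, group 16) vs Tl (period 6, group 13): the stated order agrees with the simple trend.
(B) N (period 2, group 15) vs O (period 2, group 16): the stated order contradicts the simple trend.
(C) He (period 1, group 18) vs Cs (period 6, group 1): the stated order agrees with the simple trend.
The exception is (B): pairing an electron in O's 2p⁴ costs repulsion energy, so O ionizes more easily than half-filled N (2p³).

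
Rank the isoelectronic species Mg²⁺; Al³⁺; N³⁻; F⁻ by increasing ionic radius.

Al³⁺, Mg²⁺, F⁻, N³⁻

All of these have 10 electrons, so size is governed by nuclear charge alone: the more protons, the stronger the pull on the same electron cloud, and the smaller the ion.
Nuclear charges: Al³⁺ (Z=13), Mg²⁺ (Z=12), F⁻ (Z=9), N³⁻ (Z=7).
Smallest to largest: Al³⁺ < Mg²⁺ < F⁻ < N³⁻.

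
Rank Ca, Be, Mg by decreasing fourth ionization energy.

Be > Mg > Ca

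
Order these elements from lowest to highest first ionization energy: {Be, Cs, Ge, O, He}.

He is in period 1, group 18; Be is in period 2, group 2; O is in period 2, group 16; Ge is in period 4, group 14; Cs is in period 6, group 1.
IE₁ increases left→right with effective nuclear charge and decreases top→bottom as the valence shell moves farther out.
Neither a single period nor a single group — weigh both effects.
Ge > Cs: both effects reinforce here, so Ge is clearly the higher of the two.
Be > Ge: the two effects oppose for this pair; the down-group effect wins (900 vs 762 kJ/mol).
O > Be: both are in period 2; the period trend gives O the larger value.
He > O: both effects reinforce here, so He is clearly the higher of the two.
For reference (kJ/mol): He 2372, Be 900, O 1314, Ge 762, Cs 376.
So from lowest to highest: Cs < Ge < Be < O < He.

Cs, Ge, Be, O, He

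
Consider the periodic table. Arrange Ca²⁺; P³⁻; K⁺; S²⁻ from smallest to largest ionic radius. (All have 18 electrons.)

All of these have 18 electrons, so size is governed by nuclear charge alone: the more protons, the stronger the pull on the same electron cloud, and the smaller the ion.
Nuclear charges: Ca²⁺ (Z=20), K⁺ (Z=19), S²⁻ (Z=16), P³⁻ (Z=15).
Smallest to largest: Ca²⁺ < K⁺ < S²⁻ < P³⁻.

Ca²⁺ < K⁺ < S²⁻ < P³⁻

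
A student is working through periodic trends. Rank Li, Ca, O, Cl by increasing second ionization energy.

Ca < Cl < O < Li

The second ionization energy removes an electron from the +1 ion. For each element: Li⁺ is the bare [He] core; Ca⁺ still has 1 valence electron; O⁺ still has 5 valence electrons; Cl⁺ still has 6 valence electrons.
Core electrons are held far more tightly than valence electrons, so Li tops the IE_2 order.
Valence configurations: Ca⁺ [Ar]4s¹, O⁺ [He]2s²2p³, Cl⁺ [Ne]3s²3p⁴.
The numbers (kJ/mol): Li 7298, Ca 1145, O 3388, Cl 2298.
Hence IE_2: Ca < Cl < O < Li.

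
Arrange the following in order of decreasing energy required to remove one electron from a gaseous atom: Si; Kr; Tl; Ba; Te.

Kr, Te, Si, Tl, Ba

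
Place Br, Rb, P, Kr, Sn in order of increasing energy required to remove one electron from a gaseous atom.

Rb < Sn < P < Br < Kr

Removing the outermost electron gets harder across a period and easier down a group.
Neither a single period nor a single group — weigh both effects.
Sn > Rb: both are in period 5; the period trend gives Sn the larger value.
P > Sn: both effects reinforce here, so P is clearly the higher of the two.
Br > P: period and group pull opposite ways; the across-period shift dominates (1140 vs 1012 kJ/mol).
Kr > Br: both are in period 4; the period trend gives Kr the larger value.
Approximate values (kJ/mol): P 1012, Br 1140, Kr 1351, Rb 403, Sn 709.
So from lowest to highest: Rb < Sn < P < Br < Kr.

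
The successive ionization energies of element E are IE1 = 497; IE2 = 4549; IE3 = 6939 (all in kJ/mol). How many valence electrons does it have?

Look for the largest jump between consecutive ionization energies: IE2/IE1 ≈ 9.2, far larger than any earlier ratio.
That jump marks the point where a core electron is being removed. So the atom has 1 valence electron.

1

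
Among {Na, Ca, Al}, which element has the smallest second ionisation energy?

Ca

IE_2 is the cost of taking one more electron from the +1 cation: Na⁺ is the bare [Ne] core; Ca⁺ still has 1 valence electron; Al⁺ still has 2 valence electrons.
Breaking into a closed-shell core is much more expensive than removing a leftover valence electron — Na has the largest IE_2 here.
Valence configurations: Ca⁺ [Ar]4s¹, Al⁺ [Ne]3s².
Approximate IE_2 values (kJ/mol): Na 4562, Ca 1145, Al 1817.
Hence IE_2: Ca < Al < Na.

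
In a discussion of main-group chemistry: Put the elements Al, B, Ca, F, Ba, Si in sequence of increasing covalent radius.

B is in period 2, group 13; F is in period 2, group 17; Al is in period 3, group 13; Si is in period 3, group 14; Ca is in period 4, group 2; Ba is in period 6, group 2.
Atomic radius shrinks across a period as nuclear charge pulls the same shell inward, and grows down a group as new shells are added.
Neither a single period nor a single group — weigh both effects.
B > F: B lies to the left of F in period 2, so the across-period effect alone puts B larger.
Si > B: the two effects oppose for this pair; the down-group effect wins (116 vs 85 pm).
Al > Si: Al lies to the left of Si in period 3, so the across-period effect alone puts Al larger.
Ca > Al: relative to Al, both the across-period and down-group shifts push Ca's atomic radius up.
Ba > Ca: they share group 2; the group trend gives Ba the larger value.
Tabulated atomic radius (pm): B 85, F 64, Al 126, Si 116, Ca 171, Ba 196.
So from smallest to largest: F < B < Si < Al < Ca < Ba.

F < B < Si < Al < Ca < Ba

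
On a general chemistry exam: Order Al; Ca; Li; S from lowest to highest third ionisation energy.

Al, S, Ca, Li

After 2 electrons have been removed, what remains? Al²⁺ still has 1 valence electron; Ca²⁺ is the bare [Ar] core; Li²⁺ is already 1 electron into the core; S²⁺ still has 4 valence electrons.
Pulling an electron out of a noble-gas core costs far more than removing a remaining valence electron, so Ca and Li sit at the high end of IE_3.
Valence configurations: Al²⁺ [Ne]3s¹, S²⁺ [Ne]3s²3p².
Tabulated IE_3 (kJ/mol): Al 2745, Ca 4912, Li 11815, S 3357.
So the third ionization energies run Al < S < Ca < Li.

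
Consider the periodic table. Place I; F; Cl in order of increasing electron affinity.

I, F, Cl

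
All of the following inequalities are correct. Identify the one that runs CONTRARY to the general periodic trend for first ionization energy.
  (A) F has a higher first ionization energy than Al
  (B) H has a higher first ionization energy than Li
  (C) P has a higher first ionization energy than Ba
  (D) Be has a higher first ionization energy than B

(D)

The general trend: first ionization energy increases across a period and decreases down a group.
(A) F (period 2, group 17) vs Al (period 3, group 13): the stated order agrees with the simple trend.
(B) H (period 1, group 1) vs Li (period 2, group 1): the stated order agrees with the simple trend.
(C) P (period 3, group 15) vs Ba (period 6, group 2): the stated order agrees with the simple trend.
(D) Be (period 2, group 2) vs B (period 2, group 13): the stated order contradicts the simple trend.
The exception is (D): removing B's lone 2p electron is easier than breaking Be's filled 2s².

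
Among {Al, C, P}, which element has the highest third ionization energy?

After 2 electrons have been removed, what remains? Al²⁺ still has 1 valence electron; C²⁺ still has 2 valence electrons; P²⁺ still has 3 valence electrons.
All are still removing valence electrons, so compare the +2 ions as you would atoms: IE_3 generally rises across a period (higher Z_eff) and falls down a group (larger shell), subject to the usual subshell exceptions.
Valence configurations: Al²⁺ [Ne]3s¹, C²⁺ [He]2s², P²⁺ [Ne]3s²3p¹.
Approximate IE_3 values (kJ/mol): Al 2745, C 4620, P 2914.
Overall IE_3 order: Al < P < C.

C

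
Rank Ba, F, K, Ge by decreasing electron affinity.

F is in period 2, group 17; K is in period 4, group 1; Ge is in period 4, group 14; Ba is in period 6, group 2.
Atoms with high Z_eff and room in the valence shell (especially the halogens) have the most exothermic electron affinities.
These span different periods and groups, so the two trends combine.
K > Ba: period and group pull opposite ways; the down-group shift dominates (48 vs 14 kJ/mol).
Ge > K: Ge lies to the right of K in period 4, so the across-period effect alone puts Ge higher.
F > Ge: both effects reinforce here, so F is clearly the higher of the two.
Tabulated electron affinity (kJ/mol): F 328, K 48, Ge 119, Ba 14.
So from highest to lowest: F > Ge > K > Ba.

F > Ge > K > Ba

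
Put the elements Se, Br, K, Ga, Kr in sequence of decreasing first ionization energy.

K is in period 4, group 1; Ga is in period 4, group 13; Se is in period 4, group 16; Br is in period 4, group 17; Kr is in period 4, group 18.
IE₁ increases left→right with effective nuclear charge and decreases top→bottom as the valence shell moves farther out.
All lie in period 4, so first ionization energy increases left to right.
So from highest to lowest: Kr > Br > Se > Ga > K.

Kr > Br > Se > Ga > K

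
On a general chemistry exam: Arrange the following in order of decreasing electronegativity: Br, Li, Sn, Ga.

Br > Sn > Ga > Li

Li is in period 2, group 1; Ga is in period 4, group 13; Br is in period 4, group 17; Sn is in period 5, group 14.
EN rises left→right (higher Z_eff, smaller atoms) and falls top→bottom (larger, more shielded atoms).
Neither a single period nor a single group — weigh both effects.
Ga > Li: the two effects oppose for this pair; the across-period effect wins (1.81 vs 0.98).
Sn > Ga: period and group pull opposite ways; the across-period shift dominates (1.96 vs 1.81).
Br > Sn: relative to Sn, both the across-period and down-group shifts push Br's electronegativity up.
Approximate values (Pauling): Li 0.98, Ga 1.81, Br 2.96, Sn 1.96.
So from highest to lowest: Br > Sn > Ga > Li.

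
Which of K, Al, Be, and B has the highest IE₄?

B

IE_4 is the cost of taking one more electron from the +3 cation: K³⁺ is already 2 electrons into the core; Al³⁺ is the bare [Ne] core; Be³⁺ is already 1 electron into the core; B³⁺ is the bare [He] core.
All of these are removing an electron from a noble-gas core or deeper; the smaller core (lower principal quantum number) is held far more tightly, and within a period the higher nuclear charge binds the same core more tightly.
The numbers (kJ/mol): K 5877, Al 11577, Be 21007, B 25026.
Putting it together, IE_4: K < Al < Be < B.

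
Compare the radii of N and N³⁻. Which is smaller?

Forming N³⁻ adds 3 electrons to N. More electron–electron repulsion in the same shell, with unchanged nuclear charge, lets the cloud expand.
An anion is larger than its parent atom: N³⁻ > N.

N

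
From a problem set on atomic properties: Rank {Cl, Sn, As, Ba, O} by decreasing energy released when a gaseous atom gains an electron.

Cl, O, Sn, As, Ba

O is in period 2, group 16; Cl is in period 3, group 17; As is in period 4, group 15; Sn is in period 5, group 14; Ba is in period 6, group 2.
Atoms with high Z_eff and room in the valence shell (especially the halogens) have the most exothermic electron affinities.
These span different periods and groups, so the two trends combine.
As > Ba: relative to Ba, both the across-period and down-group shifts push As's electron affinity up.
Sn > As: this pair runs against the simple trend — see the exception note.
O > Sn: relative to Sn, both the across-period and down-group shifts push O's electron affinity up.
Cl > O: the two effects oppose for this pair; the across-period effect wins (349 vs 141 kJ/mol).
Note the exception: Sn has a higher electron affinity than As, contrary to the simple trend — adding an electron to As's half-filled np³ subshell costs electron-pairing energy.
For reference (kJ/mol): O 141, Cl 349, As 78, Sn 107, Ba 14.
So from highest to lowest: Cl > O > Sn > As > Ba.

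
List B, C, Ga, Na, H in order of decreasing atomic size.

Na > Ga > B > C > H

Across a period the added protons contract the valence shell; down a group each new principal shell makes the atom larger.
Here both period and group differ, so the two effects have to be weighed against each other.
C > H: the two effects oppose for this pair; the down-group effect wins (75 vs 32 pm).
B > C: both are in period 2; the period trend gives B the larger value.
Ga > B: they share group 13; the group trend gives Ga the larger value.
Na > Ga: period and group pull opposite ways; the across-period shift dominates (155 vs 124 pm).
For reference (pm): H 32, B 85, C 75, Na 155, Ga 124.
So from largest to smallest: Na > Ga > B > C > H.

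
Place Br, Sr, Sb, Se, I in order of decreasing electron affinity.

Atoms with high Z_eff and room in the valence shell (especially the halogens) have the most exothermic electron affinities.
Neither a single period nor a single group — weigh both effects.
Sb > Sr: Sb lies to the right of Sr in period 5, so the across-period effect alone puts Sb higher.
Se > Sb: relative to Sb, both the across-period and down-group shifts push Se's electron affinity up.
I > Se: period and group pull opposite ways; the across-period shift dominates (295 vs 195 kJ/mol).
Br > I: they share group 17; the group trend gives Br the larger value.
For reference (kJ/mol): Se 195, Br 325, Sr 5, Sb 103, I 295.
So from highest to lowest: Br > I > Se > Sb > Sr.

Br > I > Se > Sb > Sr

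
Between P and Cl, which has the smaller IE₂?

P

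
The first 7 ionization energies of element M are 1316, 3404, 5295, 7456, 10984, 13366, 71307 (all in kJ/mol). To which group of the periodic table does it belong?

Look for the largest jump between consecutive ionization energies: IE7/IE6 ≈ 5.3, far larger than any earlier ratio.
That jump marks the point where a core electron is being removed. So the atom has 6 valence electrons.
A main-group element with 6 valence electrons is in group 16.

Group 16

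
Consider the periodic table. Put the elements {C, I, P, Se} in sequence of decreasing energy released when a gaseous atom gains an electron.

I > Se > C > P

C is in period 2, group 14; P is in period 3, group 15; Se is in period 4, group 16; I is in period 5, group 17.
Electron affinity generally becomes more exothermic across a period toward the halogens and less exothermic down a group.
A diagonal step moves right (one effect) and down (the opposite effect) at once.
C > P: the two effects oppose for this pair; the down-group effect wins (122 vs 72 kJ/mol).
Se > C: the two effects oppose for this pair; the across-period effect wins (195 vs 122 kJ/mol).
I > Se: the two effects oppose for this pair; the across-period effect wins (295 vs 195 kJ/mol).
Tabulated electron affinity (kJ/mol): C 122, P 72, Se 195, I 295.
So from highest to lowest: I > Se > C > P.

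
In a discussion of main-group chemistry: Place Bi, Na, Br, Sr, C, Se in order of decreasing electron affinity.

Br > Se > C > Bi > Na > Sr

C is in period 2, group 14; Na is in period 3, group 1; Se is in period 4, group 16; Br is in period 4, group 17; Sr is in period 5, group 2; Bi is in period 6, group 15.
Adding an electron releases more energy for atoms nearer the top right (short of the noble gases).
Here both period and group differ, so the two effects have to be weighed against each other.
Na > Sr: the two effects oppose for this pair; the down-group effect wins (53 vs 5 kJ/mol).
Bi > Na: period and group pull opposite ways; the across-period shift dominates (91 vs 53 kJ/mol).
C > Bi: period and group pull opposite ways; the down-group shift dominates (122 vs 91 kJ/mol).
Se > C: the two effects oppose for this pair; the across-period effect wins (195 vs 122 kJ/mol).
Br > Se: both are in period 4; the period trend gives Br the larger value.
Tabulated electron affinity (kJ/mol): C 122, Na 53, Se 195, Br 325, Sr 5, Bi 91.
So from highest to lowest: Br > Se > C > Bi > Na > Sr.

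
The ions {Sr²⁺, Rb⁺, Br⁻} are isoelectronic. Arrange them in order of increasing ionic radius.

All of these have 36 electrons, so size is governed by nuclear charge alone: the more protons, the stronger the pull on the same electron cloud, and the smaller the ion.
Nuclear charges: Sr²⁺ (Z=38), Rb⁺ (Z=37), Br⁻ (Z=35).
Smallest to largest: Sr²⁺ < Rb⁺ < Br⁻.

Sr²⁺, Rb⁺, Br⁻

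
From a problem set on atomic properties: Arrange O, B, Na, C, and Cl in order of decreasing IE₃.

Consider each +2 ion: O²⁺ still has 4 valence electrons; B²⁺ still has 1 valence electron; Na²⁺ is already 1 electron into the core; C²⁺ still has 2 valence electrons; Cl²⁺ still has 5 valence electrons.
Breaking into a closed-shell core is much more expensive than removing a leftover valence electron — Na has the largest IE_3 here.
Valence configurations: O²⁺ [He]2s²2p², B²⁺ [He]2s¹, C²⁺ [He]2s², Cl²⁺ [Ne]3s²3p³.
Tabulated IE_3 (kJ/mol): O 5300, B 3660, Na 6910, C 4620, Cl 3822.
Putting it together, IE_3: B < Cl < C < O < Na.

Na, O, C, Cl, B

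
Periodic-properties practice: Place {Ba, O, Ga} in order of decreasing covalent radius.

Ba, Ga, O

Moving right in a period, electrons are added to the same shell under a stronger nuclear pull, so atoms get smaller; moving down, a new shell is opened and atoms get larger.
Neither a single period nor a single group — weigh both effects.
Ga > O: relative to O, both the across-period and down-group shifts push Ga's atomic radius up.
Ba > Ga: both effects reinforce here, so Ba is clearly the larger of the two.
For reference (pm): O 63, Ga 124, Ba 196.
So from largest to smallest: Ba > Ga > O.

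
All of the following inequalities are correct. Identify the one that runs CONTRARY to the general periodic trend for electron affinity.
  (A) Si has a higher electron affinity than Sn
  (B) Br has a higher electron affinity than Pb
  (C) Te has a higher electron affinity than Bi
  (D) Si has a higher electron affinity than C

(D)

The general trend: electron affinity increases across a period and decreases down a group.
(A) Si (period 3, group 14) vs Sn (period 5, group 14): the stated order agrees with the simple trend.
(B) Br (period 4, group 17) vs Pb (period 6, group 14): the stated order agrees with the simple trend.
(C) Te (period 5, group 16) vs Bi (period 6, group 15): the stated order agrees with the simple trend.
(D) Si (period 3, group 14) vs C (period 2, group 14): the stated order contradicts the simple trend.
The exception is (D): Si's larger, more diffuse 3p orbitals accept an added electron slightly more readily than C's compact 2p.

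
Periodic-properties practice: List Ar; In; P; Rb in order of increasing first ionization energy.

IE₁ increases left→right with effective nuclear charge and decreases top→bottom as the valence shell moves farther out.
Here both period and group differ, so the two effects have to be weighed against each other.
In > Rb: both are in period 5; the period trend gives In the larger value.
P > In: relative to In, both the across-period and down-group shifts push P's first ionization energy up.
Ar > P: Ar lies to the right of P in period 3, so the across-period effect alone puts Ar higher.
Tabulated first ionization energy (kJ/mol): P 1012, Ar 1521, Rb 403, In 558.
So from lowest to highest: Rb < In < P < Ar.

Rb < In < P < Ar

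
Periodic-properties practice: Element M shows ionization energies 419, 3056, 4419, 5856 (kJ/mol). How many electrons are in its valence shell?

Look for the largest jump between consecutive ionization energies: IE2/IE1 ≈ 7.3, far larger than any earlier ratio.
That jump marks the point where a core electron is being removed. So the atom has 1 valence electron.

1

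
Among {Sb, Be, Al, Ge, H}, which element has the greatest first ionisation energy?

H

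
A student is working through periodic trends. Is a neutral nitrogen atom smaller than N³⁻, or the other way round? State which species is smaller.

N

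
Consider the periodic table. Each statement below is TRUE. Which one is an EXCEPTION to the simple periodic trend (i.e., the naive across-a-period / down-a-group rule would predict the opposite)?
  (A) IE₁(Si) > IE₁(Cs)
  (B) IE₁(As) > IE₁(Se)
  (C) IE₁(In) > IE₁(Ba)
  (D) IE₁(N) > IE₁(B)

(B)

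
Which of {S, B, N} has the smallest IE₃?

S

The third ionization energy removes an electron from the +2 ion. For each element: S²⁺ still has 4 valence electrons; B²⁺ still has 1 valence electron; N²⁺ still has 3 valence electrons.
All are still removing valence electrons, so compare the +2 ions as you would atoms: IE_3 generally rises across a period (higher Z_eff) and falls down a group (larger shell), subject to the usual subshell exceptions.
Valence configurations: S²⁺ [Ne]3s²3p², B²⁺ [He]2s¹, N²⁺ [He]2s²2p¹.
Approximate IE_3 values (kJ/mol): S 3357, B 3660, N 4578.
Hence IE_3: S < B < N.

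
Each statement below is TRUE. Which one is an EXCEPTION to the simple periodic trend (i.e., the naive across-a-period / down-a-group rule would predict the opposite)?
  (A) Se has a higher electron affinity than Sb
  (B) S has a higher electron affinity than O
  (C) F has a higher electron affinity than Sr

The general trend: electron affinity increases across a period and decreases down a group.
(A) Se (period 4, group 16) vs Sb (period 5, group 15): the stated order agrees with the simple trend.
(B) S (period 3, group 16) vs O (period 2, group 16): the stated order contradicts the simple trend.
(C) F (period 2, group 17) vs Sr (period 5, group 2): the stated order agrees with the simple trend.
The exception is (B): the compact 2p subshell of O repels the added electron more than S's larger 3p does.

(B)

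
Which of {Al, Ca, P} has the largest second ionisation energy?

P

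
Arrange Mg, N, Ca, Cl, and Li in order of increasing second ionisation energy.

Ca, Mg, Cl, N, Li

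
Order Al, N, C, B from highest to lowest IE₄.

B, Al, N, C

The fourth ionization energy removes an electron from the +3 ion. For each element: Al³⁺ is the bare [Ne] core; N³⁺ still has 2 valence electrons; C³⁺ still has 1 valence electron; B³⁺ is the bare [He] core.
Breaking into a closed-shell core is much more expensive than removing a leftover valence electron — Al and B have the largest IE_4 here.
Valence configurations: N³⁺ [He]2s², C³⁺ [He]2s¹.
Tabulated IE_4 (kJ/mol): Al 11577, N 7475, C 6223, B 25026.
So the fourth ionization energies run C < N < Al < B.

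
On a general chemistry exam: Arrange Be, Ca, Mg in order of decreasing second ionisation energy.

Be > Mg > Ca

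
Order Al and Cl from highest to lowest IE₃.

After 2 electrons have been removed, what remains? Al²⁺ still has 1 valence electron; Cl²⁺ still has 5 valence electrons.
All are still removing valence electrons, so compare the +2 ions as you would atoms: IE_3 generally rises across a period (higher Z_eff) and falls down a group (larger shell), subject to the usual subshell exceptions.
Valence configurations: Al²⁺ [Ne]3s¹, Cl²⁺ [Ne]3s²3p³.
Tabulated IE_3 (kJ/mol): Al 2745, Cl 3822.
Hence IE_3: Al < Cl.

Cl > Al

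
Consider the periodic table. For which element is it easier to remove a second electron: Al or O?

Al

Consider each +1 ion: Al⁺ still has 2 valence electrons; O⁺ still has 5 valence electrons.
All are still removing valence electrons, so compare the +1 ions as you would atoms: IE_2 generally rises across a period (higher Z_eff) and falls down a group (larger shell), subject to the usual subshell exceptions.
Valence configurations: Al⁺ [Ne]3s², O⁺ [He]2s²2p³.
Approximate IE_2 values (kJ/mol): Al 1817, O 3388.
Hence IE_2: Al < O.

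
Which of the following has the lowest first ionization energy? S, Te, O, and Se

Te

O is in period 2, group 16; S is in period 3, group 16; Se is in period 4, group 16; Te is in period 5, group 16.
First ionization energy rises across a period (greater Z_eff holds electrons more tightly) and falls down a group (valence electrons are farther from the nucleus).
All are in group 16, so first ionization energy increases up the group.
The lowest first ionization energy among these belongs to Te.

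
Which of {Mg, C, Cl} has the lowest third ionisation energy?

Cl

After 2 electrons have been removed, what remains? Mg²⁺ is the bare [Ne] core; C²⁺ still has 2 valence electrons; Cl²⁺ still has 5 valence electrons.
Pulling an electron out of a noble-gas core costs far more than removing a remaining valence electron, so Mg sits at the high end of IE_3.
Valence configurations: C²⁺ [He]2s², Cl²⁺ [Ne]3s²3p³.
Approximate IE_3 values (kJ/mol): Mg 7733, C 4620, Cl 3822.
Putting it together, IE_3: Cl < C < Mg.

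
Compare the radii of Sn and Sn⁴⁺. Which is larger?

Forming Sn⁴⁺ removes 4 electrons from Sn. Fewer electrons for the same nuclear charge means less shielding and a higher Z_eff on the remaining electrons.
A cation is smaller than its parent atom: Sn⁴⁺ < Sn.

Sn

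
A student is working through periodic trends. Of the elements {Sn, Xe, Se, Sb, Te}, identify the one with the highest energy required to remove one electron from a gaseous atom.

Xe

Removing the outermost electron gets harder across a period and easier down a group.
These span different periods and groups, so the two trends combine.
Sb > Sn: Sb lies to the right of Sn in period 5, so the across-period effect alone puts Sb higher.
Te > Sb: both are in period 5; the period trend gives Te the larger value.
Se > Te: they share group 16; the group trend gives Se the larger value.
Xe > Se: the two effects oppose for this pair; the across-period effect wins (1170 vs 941 kJ/mol).
Approximate values (kJ/mol): Se 941, Sn 709, Sb 831, Te 869, Xe 1170.
The highest energy required to remove one electron from a gaseous atom among these belongs to Xe.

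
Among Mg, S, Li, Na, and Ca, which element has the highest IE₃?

The third ionization energy removes an electron from the +2 ion. For each element: Mg²⁺ is the bare [Ne] core; S²⁺ still has 4 valence electrons; Li²⁺ is already 1 electron into the core; Na²⁺ is already 1 electron into the core; Ca²⁺ is the bare [Ar] core.
Pulling an electron out of a noble-gas core costs far more than removing a remaining valence electron, so Ca, Na, Mg and Li sit at the high end of IE_3.
Tabulated IE_3 (kJ/mol): Mg 7733, S 3357, Li 11815, Na 6910, Ca 4912.
So the third ionization energies run S < Ca < Na < Mg < Li.

Li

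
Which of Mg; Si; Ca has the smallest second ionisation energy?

Ca

IE_2 is the cost of taking one more electron from the +1 cation: Mg⁺ still has 1 valence electron; Si⁺ still has 3 valence electrons; Ca⁺ still has 1 valence electron.
All are still removing valence electrons, so compare the +1 ions as you would atoms: IE_2 generally rises across a period (higher Z_eff) and falls down a group (larger shell), subject to the usual subshell exceptions.
Valence configurations: Mg⁺ [Ne]3s¹, Si⁺ [Ne]3s²3p¹, Ca⁺ [Ar]4s¹.
Tabulated IE_2 (kJ/mol): Mg 1451, Si 1577, Ca 1145.
So the second ionization energies run Ca < Mg < Si.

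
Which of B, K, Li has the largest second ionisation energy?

Li

The second ionization energy removes an electron from the +1 ion. For each element: B⁺ still has 2 valence electrons; K⁺ is the bare [Ar] core; Li⁺ is the bare [He] core.
Breaking into a closed-shell core is much more expensive than removing a leftover valence electron — K and Li have the largest IE_2 here.
The numbers (kJ/mol): B 2427, K 3052, Li 7298.
Hence IE_2: B < K < Li.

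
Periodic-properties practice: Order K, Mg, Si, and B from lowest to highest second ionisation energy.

The second ionization energy removes an electron from the +1 ion. For each element: K⁺ is the bare [Ar] core; Mg⁺ still has 1 valence electron; Si⁺ still has 3 valence electrons; B⁺ still has 2 valence electrons.
Pulling an electron out of a noble-gas core costs far more than removing a remaining valence electron, so K sits at the high end of IE_2.
Valence configurations: Mg⁺ [Ne]3s¹, Si⁺ [Ne]3s²3p¹, B⁺ [He]2s².
The numbers (kJ/mol): K 3052, Mg 1451, Si 1577, B 2427.
So the second ionization energies run Mg < Si < B < K.

Mg < Si < B < K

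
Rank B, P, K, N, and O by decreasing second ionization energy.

O, K, N, B, P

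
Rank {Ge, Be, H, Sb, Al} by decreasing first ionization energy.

H, Be, Sb, Ge, Al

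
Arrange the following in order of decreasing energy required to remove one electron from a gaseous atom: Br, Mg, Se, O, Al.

O, Br, Se, Mg, Al

O is in period 2, group 16; Mg is in period 3, group 2; Al is in period 3, group 13; Se is in period 4, group 16; Br is in period 4, group 17.
First ionization energy rises across a period (greater Z_eff holds electrons more tightly) and falls down a group (valence electrons are farther from the nucleus).
These span different periods and groups, so the two trends combine.
Mg > Al: this pair runs against the simple trend — see the exception note.
Se > Mg: period and group pull opposite ways; the across-period shift dominates (941 vs 738 kJ/mol).
Br > Se: both are in period 4; the period trend gives Br the larger value.
O > Br: the two effects oppose for this pair; the down-group effect wins (1314 vs 1140 kJ/mol).
Note the exception: Mg has a higher first ionization energy than Al, contrary to the simple trend — Al's single 3p electron is easier to remove than one from Mg's filled 3s².
For reference (kJ/mol): O 1314, Mg 738, Al 578, Se 941, Br 1140.
So from highest to lowest: O > Br > Se > Mg > Al.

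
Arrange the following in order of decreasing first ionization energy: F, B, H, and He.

First ionization energy rises across a period (greater Z_eff holds electrons more tightly) and falls down a group (valence electrons are farther from the nucleus).
Neither a single period nor a single group — weigh both effects.
H > B: period and group pull opposite ways; the down-group shift dominates (1312 vs 801 kJ/mol).
F > H: period and group pull opposite ways; the across-period shift dominates (1681 vs 1312 kJ/mol).
He > F: both effects reinforce here, so He is clearly the higher of the two.
Tabulated first ionization energy (kJ/mol): H 1312, He 2372, B 801, F 1681.
So from highest to lowest: He > F > H > B.

He, F, H, B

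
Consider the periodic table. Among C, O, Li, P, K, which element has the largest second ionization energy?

After 1 electron has been removed, what remains? C⁺ still has 3 valence electrons; O⁺ still has 5 valence electrons; Li⁺ is the bare [He] core; P⁺ still has 4 valence electrons; K⁺ is the bare [Ar] core.
Usually core removal costs more than valence removal, but here the competition is close: a tightly held n=2 valence electron can cost more to remove than an n=3 core electron, so the actual values have to decide it.
Valence configurations: C⁺ [He]2s²2p¹, O⁺ [He]2s²2p³, P⁺ [Ne]3s²3p².
The numbers (kJ/mol): C 2353, O 3388, Li 7298, P 1907, K 3052.
So the second ionization energies run P < C < K < O < Li.

Li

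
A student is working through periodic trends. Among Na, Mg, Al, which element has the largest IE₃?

Mg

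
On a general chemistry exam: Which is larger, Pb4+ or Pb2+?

Both ions have Z = 82 protons, but Pb4+ has lost more electrons, so its remaining electrons feel a larger effective nuclear charge per electron and are pulled in more tightly.
Higher positive charge → smaller ion, so Pb2+ > Pb4+.

Pb2+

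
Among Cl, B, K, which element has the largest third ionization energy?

K

After 2 electrons have been removed, what remains? Cl²⁺ still has 5 valence electrons; B²⁺ still has 1 valence electron; K²⁺ is already 1 electron into the core.
Breaking into a closed-shell core is much more expensive than removing a leftover valence electron — K has the largest IE_3 here.
Valence configurations: Cl²⁺ [Ne]3s²3p³, B²⁺ [He]2s¹.
The numbers (kJ/mol): Cl 3822, B 3660, K 4420.
Hence IE_3: B < Cl < K.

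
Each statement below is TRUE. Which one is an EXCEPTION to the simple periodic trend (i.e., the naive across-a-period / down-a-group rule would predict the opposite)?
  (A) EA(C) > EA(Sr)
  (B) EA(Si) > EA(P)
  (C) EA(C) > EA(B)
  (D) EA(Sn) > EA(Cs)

The general trend: electron affinity increases across a period and decreases down a group.
(A) C (period 2, group 14) vs Sr (period 5, group 2): the stated order agrees with the simple trend.
(B) Si (period 3, group 14) vs P (period 3, group 15): the stated order contradicts the simple trend.
(C) C (period 2, group 14) vs B (period 2, group 13): the stated order agrees with the simple trend.
(D) Sn (period 5, group 14) vs Cs (period 6, group 1): the stated order agrees with the simple trend.
The exception is (B): adding an electron to P's half-filled 3p³ is unfavourable, so Si (3p²) has the more exothermic EA.

(B)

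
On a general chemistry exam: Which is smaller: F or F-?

Forming F- adds 1 electron to F. More electron–electron repulsion in the same shell, with unchanged nuclear charge, lets the cloud expand.
An anion is larger than its parent atom: F- > F.

F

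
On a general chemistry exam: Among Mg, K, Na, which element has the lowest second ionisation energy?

Mg

IE_2 is the cost of taking one more electron from the +1 cation: Mg⁺ still has 1 valence electron; K⁺ is the bare [Ar] core; Na⁺ is the bare [Ne] core.
Pulling an electron out of a noble-gas core costs far more than removing a remaining valence electron, so K and Na sit at the high end of IE_2.
Approximate IE_2 values (kJ/mol): Mg 1451, K 3052, Na 4562.
So the second ionization energies run Mg < K < Na.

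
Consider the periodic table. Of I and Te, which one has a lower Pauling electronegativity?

Te

Atoms toward the upper right of the periodic table pull bonding electrons most strongly.
All lie in period 5, so electronegativity increases left to right.
So Te has the lower Pauling electronegativity (Te < I).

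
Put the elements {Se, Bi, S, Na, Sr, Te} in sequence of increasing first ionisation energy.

Na < Sr < Bi < Te < Se < S

Na is in period 3, group 1; S is in period 3, group 16; Se is in period 4, group 16; Sr is in period 5, group 2; Te is in period 5, group 16; Bi is in period 6, group 15.
Removing the outermost electron gets harder across a period and easier down a group.
Neither a single period nor a single group — weigh both effects.
Sr > Na: the two effects oppose for this pair; the across-period effect wins (550 vs 496 kJ/mol).
Bi > Sr: the two effects oppose for this pair; the across-period effect wins (703 vs 550 kJ/mol).
Te > Bi: both effects reinforce here, so Te is clearly the higher of the two.
Se > Te: Se sits above Te in group 16, so the down-group effect alone puts Se higher.
S > Se: they share group 16; the group trend gives S the larger value.
Tabulated first ionization energy (kJ/mol): Na 496, S 1000, Se 941, Sr 550, Te 869, Bi 703.
So from lowest to highest: Na < Sr < Bi < Te < Se < S.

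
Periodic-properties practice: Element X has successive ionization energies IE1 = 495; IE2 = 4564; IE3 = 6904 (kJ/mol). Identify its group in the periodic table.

Look for the largest jump between consecutive ionization energies: IE2/IE1 ≈ 9.2, far larger than any earlier ratio.
That jump marks the point where a core electron is being removed. So the atom has 1 valence electron.
A main-group element with 1 valence electron is in group 1.

Group 1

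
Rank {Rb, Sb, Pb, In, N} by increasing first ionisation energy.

Rb < In < Pb < Sb < N

N is in period 2, group 15; Rb is in period 5, group 1; In is in period 5, group 13; Sb is in period 5, group 15; Pb is in period 6, group 14.
Removing the outermost electron gets harder across a period and easier down a group.
Here both period and group differ, so the two effects have to be weighed against each other.
In > Rb: both are in period 5; the period trend gives In the larger value.
Pb > In: the two effects oppose for this pair; the across-period effect wins (716 vs 558 kJ/mol).
Sb > Pb: relative to Pb, both the across-period and down-group shifts push Sb's first ionization energy up.
N > Sb: N sits above Sb in group 15, so the down-group effect alone puts N higher.
Tabulated first ionization energy (kJ/mol): N 1402, Rb 403, In 558, Sb 831, Pb 716.
So from lowest to highest: Rb < In < Pb < Sb < N.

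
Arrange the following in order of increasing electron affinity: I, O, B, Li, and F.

B < Li < O < I < F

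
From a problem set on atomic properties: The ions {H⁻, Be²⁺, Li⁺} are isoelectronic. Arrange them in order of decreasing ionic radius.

All of these have 2 electrons, so size is governed by nuclear charge alone: the more protons, the stronger the pull on the same electron cloud, and the smaller the ion.
Nuclear charges: Be²⁺ (Z=4), Li⁺ (Z=3), H⁻ (Z=1).
Largest to smallest: H⁻ > Li⁺ > Be²⁺.

H⁻, Li⁺, Be²⁺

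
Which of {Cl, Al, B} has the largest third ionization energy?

IE_3 is the cost of taking one more electron from the +2 cation: Cl²⁺ still has 5 valence electrons; Al²⁺ still has 1 valence electron; B²⁺ still has 1 valence electron.
All are still removing valence electrons, so compare the +2 ions as you would atoms: IE_3 generally rises across a period (higher Z_eff) and falls down a group (larger shell), subject to the usual subshell exceptions.
Valence configurations: Cl²⁺ [Ne]3s²3p³, Al²⁺ [Ne]3s¹, B²⁺ [He]2s¹.
Approximate IE_3 values (kJ/mol): Cl 3822, Al 2745, B 3660.
Overall IE_3 order: Al < B < Cl.

Cl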